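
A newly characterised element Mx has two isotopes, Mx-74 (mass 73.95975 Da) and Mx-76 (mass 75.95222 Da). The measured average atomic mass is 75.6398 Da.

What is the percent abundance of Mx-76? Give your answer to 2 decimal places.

Let x be the fractional abundance of Mx-74; then Mx-76 has abundance 1 − x.
73.95975·x + 75.95222·(1 − x) = 75.6398
(73.95975 − 75.95222)·x = 75.6398 − 75.95222
x = -0.31242 / -1.99247 = 0.15680 → 15.68% Mx-74, 84.32% Mx-76.

84.32%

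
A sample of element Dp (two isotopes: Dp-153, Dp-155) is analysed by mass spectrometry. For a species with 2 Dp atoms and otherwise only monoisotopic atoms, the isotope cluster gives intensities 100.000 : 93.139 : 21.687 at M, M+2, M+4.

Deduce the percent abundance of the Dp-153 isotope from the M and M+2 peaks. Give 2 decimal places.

If p is the fraction of Dp that is Dp-153, then I(M+2)/I(M) = [C(2,1)·p^1·(1−p)] / p^2 = 2·(1−p)/p = 93.139/100.000 = 0.9314
(1−p)/p = 0.9314/2 = 0.4657  ⇒  p = 1/(1 + 0.4657) = 0.6823
Dp-153: 68.23%, Dp-155: 31.77%.

68.23%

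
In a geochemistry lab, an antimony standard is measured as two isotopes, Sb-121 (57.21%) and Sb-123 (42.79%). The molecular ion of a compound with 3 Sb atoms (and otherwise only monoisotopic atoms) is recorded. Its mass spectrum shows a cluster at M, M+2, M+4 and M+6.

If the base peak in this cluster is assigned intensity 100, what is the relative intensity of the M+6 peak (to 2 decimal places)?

18.65

(0.5721 + 0.4279)^3 gives M 0.1872, M+2 0.4202, M+4 0.3143, M+6 0.0783; the largest is M+2.
P(M+2) = C(3,1) × 0.5721^2 × 0.4279^1 = 3 × 0.32729841 × 0.4279 = 0.420153 (base)
P(M+6) = C(3,3) × 0.5721^0 × 0.4279^3 = 1 × 1.0000 × 0.07834781 = 0.078348
Relative intensity = 0.078348 / 0.420153 × 100 = 18.65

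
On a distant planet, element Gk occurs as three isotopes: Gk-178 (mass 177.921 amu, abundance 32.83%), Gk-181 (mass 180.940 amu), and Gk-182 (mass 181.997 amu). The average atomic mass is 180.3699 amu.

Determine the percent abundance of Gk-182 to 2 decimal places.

39.83%

The remaining 67.17% is split between Gk-181 (fraction x) and Gk-182 (fraction 0.6717 − x).
Substituting: 180.940x + 181.997(0.6717 − x) = 121.9584357
(180.940 − 181.997)x = -0.2889492  ⇒  x = 0.27337, y = 0.39833
Gk-181: 27.34%, Gk-182: 39.83%.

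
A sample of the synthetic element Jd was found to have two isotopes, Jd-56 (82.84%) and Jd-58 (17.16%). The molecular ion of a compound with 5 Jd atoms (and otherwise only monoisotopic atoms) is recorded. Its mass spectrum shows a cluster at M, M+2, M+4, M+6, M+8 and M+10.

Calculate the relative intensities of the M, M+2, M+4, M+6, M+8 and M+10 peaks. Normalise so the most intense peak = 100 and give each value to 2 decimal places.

96.55 : 100.00 : 41.43 : 8.58 : 0.89 : 0.04

Each Jd atom is independently Jd-56 (p = 0.8284) or Jd-58 (q = 0.1716); the cluster is the binomial expansion (p + q)^5.
P(M) = 0.8284^5 = 0.390122
P(M+2) = 5 × 0.8284^4 × 0.1716^1 = 0.404062
P(M+4) = 10 × 0.8284^3 × 0.1716^2 = 0.167400
P(M+6) = 10 × 0.8284^2 × 0.1716^3 = 0.034676
P(M+8) = 5 × 0.8284^1 × 0.1716^4 = 0.003592
P(M+10) = 0.1716^5 = 0.000149
The M+2 peak is largest (0.404062); scaling to 100 gives 96.55 : 100.00 : 41.43 : 8.58 : 0.89 : 0.04.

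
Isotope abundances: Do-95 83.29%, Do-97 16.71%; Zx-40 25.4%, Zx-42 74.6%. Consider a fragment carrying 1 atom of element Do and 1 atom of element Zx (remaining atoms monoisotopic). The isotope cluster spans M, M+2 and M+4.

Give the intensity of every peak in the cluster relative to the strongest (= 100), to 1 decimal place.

31.9 : 100.0 : 18.8

Element Do pattern (n=1): 0.8329 : 0.1671
Element Zx pattern (n=1): 0.2540 : 0.7460
Convolve the two distributions (both contribute in 2-u steps):
  M: 0.8329×0.2540 = 0.211557
  M+2: 0.8329×0.7460 + 0.1671×0.2540 = 0.663787
  M+4: 0.1671×0.7460 = 0.124657
Scale to base peak (0.663787) = 100: 31.9 : 100.0 : 18.8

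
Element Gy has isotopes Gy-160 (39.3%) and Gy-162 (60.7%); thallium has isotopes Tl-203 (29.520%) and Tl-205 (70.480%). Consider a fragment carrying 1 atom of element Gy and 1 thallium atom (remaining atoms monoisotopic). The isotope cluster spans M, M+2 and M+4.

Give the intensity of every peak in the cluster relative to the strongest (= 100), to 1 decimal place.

25.4 : 100.0 : 93.8

Element Gy pattern (n=1): 0.3930 : 0.6070
Thallium pattern (n=1): 0.2952 : 0.7048
Convolve the two distributions (both contribute in 2-u steps):
  M: 0.3930×0.2952 = 0.116014
  M+2: 0.3930×0.7048 + 0.6070×0.2952 = 0.456173
  M+4: 0.6070×0.7048 = 0.427814
Scale to base peak (0.456173) = 100: 25.4 : 100.0 : 93.8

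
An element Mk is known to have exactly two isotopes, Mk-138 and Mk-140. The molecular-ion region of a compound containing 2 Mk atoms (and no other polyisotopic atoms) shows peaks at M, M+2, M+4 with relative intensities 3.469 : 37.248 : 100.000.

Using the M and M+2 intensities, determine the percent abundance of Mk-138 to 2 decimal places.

15.70%

Let p = fractional abundance of Mk-138. I(M+2)/I(M) = [C(2,1)·p^1·(1−p)] / p^2 = 2·(1−p)/p = 37.248/3.469 = 10.7374
(1−p)/p = 10.7374/2 = 5.3687  ⇒  p = 1/(1 + 5.3687) = 0.1570
Mk-138: 15.70%, Mk-140: 84.30%.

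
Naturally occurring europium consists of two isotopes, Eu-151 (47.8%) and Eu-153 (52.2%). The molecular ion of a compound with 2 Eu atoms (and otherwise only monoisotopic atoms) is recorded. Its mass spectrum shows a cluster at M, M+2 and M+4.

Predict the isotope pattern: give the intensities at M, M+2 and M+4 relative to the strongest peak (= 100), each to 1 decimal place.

The 2 Eu atoms are independent, so intensities follow the terms of (0.478 + 0.522)^2.
P(M) = 0.478^2 = 0.228484
P(M+2) = 2 × 0.478^1 × 0.522^1 = 0.499032
P(M+4) = 0.522^2 = 0.272484
The M+2 peak is largest (0.499032); scaling to 100 gives 45.8 : 100.0 : 54.6.

45.8 : 100.0 : 54.6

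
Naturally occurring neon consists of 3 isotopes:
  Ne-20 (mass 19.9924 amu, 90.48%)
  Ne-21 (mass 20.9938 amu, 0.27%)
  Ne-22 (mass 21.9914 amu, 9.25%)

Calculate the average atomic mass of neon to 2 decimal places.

Ar = Σ fᵢ·mᵢ = 0.9048 × 19.9924 + 0.0027 × 20.9938 + 0.0925 × 21.9914
= 18.08912 + 0.05668 + 2.03420 = 20.18000 amu

20.18 amu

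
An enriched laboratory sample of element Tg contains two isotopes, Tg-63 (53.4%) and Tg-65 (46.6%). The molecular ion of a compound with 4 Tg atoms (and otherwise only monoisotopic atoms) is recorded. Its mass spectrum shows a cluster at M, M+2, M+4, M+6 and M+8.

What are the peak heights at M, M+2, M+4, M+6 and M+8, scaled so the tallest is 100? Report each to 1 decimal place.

Expanding (0.534 + 0.466)^4:
P(M) = 0.534^4 = 0.081314
P(M+2) = 4 × 0.534^3 × 0.466^1 = 0.283837
P(M+4) = 6 × 0.534^2 × 0.466^2 = 0.371540
P(M+6) = 4 × 0.534^1 × 0.466^3 = 0.216152
P(M+8) = 0.466^4 = 0.047157
The M+4 peak is largest (0.371540); scaling to 100 gives 21.9 : 76.4 : 100.0 : 58.2 : 12.7.

21.9 : 76.4 : 100.0 : 58.2 : 12.7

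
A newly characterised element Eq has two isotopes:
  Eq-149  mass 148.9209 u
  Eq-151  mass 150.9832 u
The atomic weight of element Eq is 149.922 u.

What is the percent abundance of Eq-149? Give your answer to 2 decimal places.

51.46%

Let x be the fractional abundance of Eq-149; then Eq-151 has abundance 1 − x.
148.9209·x + 150.9832·(1 − x) = 149.922
(148.9209 − 150.9832)·x = 149.922 − 150.9832
x = -1.0612 / -2.0623 = 0.51457 → 51.46% Eq-149, 48.54% Eq-151.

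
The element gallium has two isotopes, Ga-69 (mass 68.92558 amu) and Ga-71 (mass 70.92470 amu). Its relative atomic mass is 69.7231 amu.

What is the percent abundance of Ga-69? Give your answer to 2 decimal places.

60.11%

With x = fraction of Ga-69 (so Ga-71 is 1 − x):
68.92558·x + 70.92470·(1 − x) = 69.7231
(68.92558 − 70.92470)·x = 69.7231 − 70.92470
x = -1.20160 / -1.99912 = 0.60106 → 60.11% Ga-69, 39.89% Ga-71.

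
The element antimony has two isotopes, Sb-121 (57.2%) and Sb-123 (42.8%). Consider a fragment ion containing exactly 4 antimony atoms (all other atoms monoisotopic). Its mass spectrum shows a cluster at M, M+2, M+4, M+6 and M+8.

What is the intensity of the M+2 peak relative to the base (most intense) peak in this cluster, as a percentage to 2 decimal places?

89.10%

Binomial terms of (0.572 + 0.428)^4: M 0.1070, M+2 0.3204, M+4 0.3596, M+6 0.1794, M+8 0.0336 → M+4 is the base peak.
P(M+4) = C(4,2) × 0.572^2 × 0.428^2 = 6 × 0.327184 × 0.183184 = 0.359609 (base)
P(M+2) = C(4,1) × 0.572^3 × 0.428^1 = 4 × 0.18714925 × 0.4280 = 0.320400
Relative intensity = 0.320400 / 0.359609 × 100 = 89.10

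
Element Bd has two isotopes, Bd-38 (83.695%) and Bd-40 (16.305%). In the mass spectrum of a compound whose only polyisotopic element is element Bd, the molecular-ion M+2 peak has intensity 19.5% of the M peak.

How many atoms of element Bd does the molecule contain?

For n independent Bd atoms, I(M+2)/I(M) = n · (abundance Bd-40) / (abundance Bd-38) = n · 0.16305/0.83695.
n = 0.195 × 0.83695/0.16305 = 1.00 ≈ 1

1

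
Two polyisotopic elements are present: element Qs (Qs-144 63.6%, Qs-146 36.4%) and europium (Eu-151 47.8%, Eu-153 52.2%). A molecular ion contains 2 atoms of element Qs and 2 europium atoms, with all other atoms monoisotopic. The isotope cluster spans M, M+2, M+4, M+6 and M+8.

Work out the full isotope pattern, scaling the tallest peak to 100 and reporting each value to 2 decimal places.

24.87 : 82.80 : 100.00 : 51.75 : 9.72

Element Qs pattern (n=2): 0.404496 : 0.463008 : 0.132496
Europium pattern (n=2): 0.228484 : 0.499032 : 0.272484
Convolve the two distributions (both contribute in 2-u steps):
  M: 0.404496×0.228484 = 0.092421
  M+2: 0.404496×0.499032 + 0.463008×0.228484 = 0.307646
  M+4: 0.404496×0.272484 + 0.463008×0.499032 + 0.132496×0.228484 = 0.371548
  M+6: 0.463008×0.272484 + 0.132496×0.499032 = 0.192282
  M+8: 0.132496×0.272484 = 0.036103
Scale to base peak (0.371548) = 100: 24.87 : 82.80 : 100.00 : 51.75 : 9.72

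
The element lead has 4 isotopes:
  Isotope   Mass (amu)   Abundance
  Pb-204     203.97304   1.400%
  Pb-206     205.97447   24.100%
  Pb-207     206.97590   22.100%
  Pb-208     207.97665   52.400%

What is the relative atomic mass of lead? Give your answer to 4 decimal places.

Average mass = Σ (abundance × isotope mass) = 0.01400 × 203.97304 + 0.24100 × 205.97447 + 0.22100 × 206.97590 + 0.52400 × 207.97665
= 2.855623 + 49.639847 + 45.741674 + 108.979765 = 207.216909 amu

207.2169 amu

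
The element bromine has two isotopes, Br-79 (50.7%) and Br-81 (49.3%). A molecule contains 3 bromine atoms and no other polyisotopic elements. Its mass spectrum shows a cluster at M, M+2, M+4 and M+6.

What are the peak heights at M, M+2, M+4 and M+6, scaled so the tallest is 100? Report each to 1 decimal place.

34.3 : 100.0 : 97.2 : 31.5

The 3 Br atoms are independent, so intensities follow the terms of (0.507 + 0.493)^3.
P(M) = 0.507^3 = 0.130324
P(M+2) = 3 × 0.507^2 × 0.493^1 = 0.380175
P(M+4) = 3 × 0.507^1 × 0.493^2 = 0.369678
P(M+6) = 0.493^3 = 0.119823
The M+2 peak is largest (0.380175); scaling to 100 gives 34.3 : 100.0 : 97.2 : 31.5.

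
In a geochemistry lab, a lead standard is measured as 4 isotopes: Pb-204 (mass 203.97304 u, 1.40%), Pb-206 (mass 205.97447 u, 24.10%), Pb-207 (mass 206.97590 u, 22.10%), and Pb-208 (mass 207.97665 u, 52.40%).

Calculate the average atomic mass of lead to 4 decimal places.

Ar = Σ fᵢ·mᵢ = 0.0140 × 203.97304 + 0.2410 × 205.97447 + 0.2210 × 206.97590 + 0.5240 × 207.97665
= 2.855623 + 49.639847 + 45.741674 + 108.979765 = 207.216909 u

207.2169 u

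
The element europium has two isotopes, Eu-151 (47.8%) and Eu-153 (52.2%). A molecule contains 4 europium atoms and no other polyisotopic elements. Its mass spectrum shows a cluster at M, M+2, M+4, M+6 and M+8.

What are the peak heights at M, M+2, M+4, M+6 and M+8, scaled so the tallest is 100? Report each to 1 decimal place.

Each Eu atom is independently Eu-151 (p = 0.478) or Eu-153 (q = 0.522); the cluster is the binomial expansion (p + q)^4.
P(M) = 0.478^4 = 0.052205
P(M+2) = 4 × 0.478^3 × 0.522^1 = 0.228042
P(M+4) = 6 × 0.478^2 × 0.522^2 = 0.373549
P(M+6) = 4 × 0.478^1 × 0.522^3 = 0.271956
P(M+8) = 0.522^4 = 0.074248
The M+4 peak is largest (0.373549); scaling to 100 gives 14.0 : 61.0 : 100.0 : 72.8 : 19.9.

14.0 : 61.0 : 100.0 : 72.8 : 19.9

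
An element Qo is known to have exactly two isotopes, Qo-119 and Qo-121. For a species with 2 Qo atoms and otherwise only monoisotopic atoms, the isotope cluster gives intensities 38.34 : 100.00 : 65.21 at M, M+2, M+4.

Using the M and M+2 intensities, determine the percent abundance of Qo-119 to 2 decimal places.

If p is the fraction of Qo that is Qo-119, then I(M+2)/I(M) = [C(2,1)·p^1·(1−p)] / p^2 = 2·(1−p)/p = 100.00/38.34 = 2.6082
(1−p)/p = 2.6082/2 = 1.3041  ⇒  p = 1/(1 + 1.3041) = 0.4340
Qo-119: 43.40%, Qo-121: 56.60%.

43.40%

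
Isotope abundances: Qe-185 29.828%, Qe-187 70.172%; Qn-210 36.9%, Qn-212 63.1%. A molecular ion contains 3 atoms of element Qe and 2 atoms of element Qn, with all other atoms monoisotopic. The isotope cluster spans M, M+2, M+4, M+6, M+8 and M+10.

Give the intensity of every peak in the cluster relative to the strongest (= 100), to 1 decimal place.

1.1 : 11.3 : 46.9 : 97.2 : 100.0 : 40.9

Element Qe pattern (n=3): 0.02653826 : 0.1872981 : 0.44062902 : 0.34553462
Element Qn pattern (n=2): 0.136161 : 0.465678 : 0.398161
Convolve the two distributions (both contribute in 2-u steps):
  M: 0.02653826×0.136161 = 0.003613
  M+2: 0.02653826×0.465678 + 0.1872981×0.136161 = 0.037861
  M+4: 0.02653826×0.398161 + 0.1872981×0.465678 + 0.44062902×0.136161 = 0.157784
  M+6: 0.1872981×0.398161 + 0.44062902×0.465678 + 0.34553462×0.136161 = 0.326814
  M+8: 0.44062902×0.398161 + 0.34553462×0.465678 = 0.336349
  M+10: 0.34553462×0.398161 = 0.137578
Scale to base peak (0.336349) = 100: 1.1 : 11.3 : 46.9 : 97.2 : 100.0 : 40.9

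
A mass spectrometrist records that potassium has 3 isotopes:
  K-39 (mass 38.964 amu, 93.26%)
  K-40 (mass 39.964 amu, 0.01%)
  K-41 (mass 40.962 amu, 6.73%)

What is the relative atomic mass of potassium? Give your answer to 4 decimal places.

39.0986 amu

The abundance-weighted mean is 0.9326 × 38.964 + 0.0001 × 39.964 + 0.0673 × 40.962
= 36.33783 + 0.00400 + 2.75674 = 39.09857 amu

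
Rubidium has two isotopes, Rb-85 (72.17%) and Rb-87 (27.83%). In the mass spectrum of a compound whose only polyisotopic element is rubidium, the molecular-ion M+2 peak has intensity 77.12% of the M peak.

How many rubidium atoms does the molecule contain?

2

For n independent Rb atoms, I(M+2)/I(M) = n · (abundance Rb-87) / (abundance Rb-85) = n · 0.2783/0.7217.
n = 0.7712 × 0.7217/0.2783 = 2.00 ≈ 2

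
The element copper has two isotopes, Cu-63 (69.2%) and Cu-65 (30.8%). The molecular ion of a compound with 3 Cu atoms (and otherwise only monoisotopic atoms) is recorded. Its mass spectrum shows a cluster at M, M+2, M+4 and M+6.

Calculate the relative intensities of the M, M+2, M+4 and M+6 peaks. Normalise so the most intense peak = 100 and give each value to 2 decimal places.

74.89 : 100.00 : 44.51 : 6.60

Each Cu atom is independently Cu-63 (p = 0.692) or Cu-65 (q = 0.308); the cluster is the binomial expansion (p + q)^3.
P(M) = 0.692^3 = 0.331374
P(M+2) = 3 × 0.692^2 × 0.308^1 = 0.442470
P(M+4) = 3 × 0.692^1 × 0.308^2 = 0.196938
P(M+6) = 0.308^3 = 0.029218
The M+2 peak is largest (0.442470); scaling to 100 gives 74.89 : 100.00 : 44.51 : 6.60.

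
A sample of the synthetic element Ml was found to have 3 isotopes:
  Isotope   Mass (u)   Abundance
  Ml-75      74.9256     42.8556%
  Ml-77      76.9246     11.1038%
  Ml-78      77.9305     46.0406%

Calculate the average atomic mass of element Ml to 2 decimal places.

Average mass = Σ (abundance × isotope mass) = 0.428556 × 74.9256 + 0.111038 × 76.9246 + 0.460406 × 77.9305
= 32.10982 + 8.54155 + 35.87967 = 76.53104 u

76.53 u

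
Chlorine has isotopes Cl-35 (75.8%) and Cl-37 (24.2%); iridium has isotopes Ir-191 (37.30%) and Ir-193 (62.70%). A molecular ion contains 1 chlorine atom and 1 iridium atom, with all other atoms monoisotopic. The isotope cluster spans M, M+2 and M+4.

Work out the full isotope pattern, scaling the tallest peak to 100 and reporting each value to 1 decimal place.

50.0 : 100.0 : 26.8

Chlorine pattern (n=1): 0.7580 : 0.2420
Iridium pattern (n=1): 0.3730 : 0.6270
Convolve the two distributions (both contribute in 2-u steps):
  M: 0.7580×0.3730 = 0.282734
  M+2: 0.7580×0.6270 + 0.2420×0.3730 = 0.565532
  M+4: 0.2420×0.6270 = 0.151734
Scale to base peak (0.565532) = 100: 50.0 : 100.0 : 26.8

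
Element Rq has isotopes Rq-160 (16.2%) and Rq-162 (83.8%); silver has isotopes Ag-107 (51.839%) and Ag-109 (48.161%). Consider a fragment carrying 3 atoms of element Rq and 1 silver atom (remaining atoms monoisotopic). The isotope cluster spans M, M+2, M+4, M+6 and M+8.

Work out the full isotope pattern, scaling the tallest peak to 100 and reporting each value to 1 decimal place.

Element Rq pattern (n=3): 0.00425153 : 0.06597742 : 0.34129058 : 0.58848047
Silver pattern (n=1): 0.51839 : 0.48161
Convolve the two distributions (both contribute in 2-u steps):
  M: 0.00425153×0.51839 = 0.002204
  M+2: 0.00425153×0.48161 + 0.06597742×0.51839 = 0.036250
  M+4: 0.06597742×0.48161 + 0.34129058×0.51839 = 0.208697
  M+6: 0.34129058×0.48161 + 0.58848047×0.51839 = 0.469431
  M+8: 0.58848047×0.48161 = 0.283418
Scale to base peak (0.469431) = 100: 0.5 : 7.7 : 44.5 : 100.0 : 60.4

0.5 : 7.7 : 44.5 : 100.0 : 60.4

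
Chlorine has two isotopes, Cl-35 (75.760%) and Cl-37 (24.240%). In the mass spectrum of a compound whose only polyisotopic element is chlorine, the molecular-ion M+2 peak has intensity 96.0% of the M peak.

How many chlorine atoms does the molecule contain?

With n Cl atoms, P(M+2)/P(M) = C(n,1)·p^(n−1)q / p^n = n·q/p = n · 0.24240/0.75760.
n = 0.960 × 0.75760/0.24240 = 3.00 ≈ 3

3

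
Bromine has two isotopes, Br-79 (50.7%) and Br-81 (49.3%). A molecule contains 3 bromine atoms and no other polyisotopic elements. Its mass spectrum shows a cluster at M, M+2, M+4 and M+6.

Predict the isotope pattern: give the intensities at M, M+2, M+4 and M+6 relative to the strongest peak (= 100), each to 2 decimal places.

Each Br atom is independently Br-79 (p = 0.507) or Br-81 (q = 0.493); the cluster is the binomial expansion (p + q)^3.
P(M) = 0.507^3 = 0.130324
P(M+2) = 3 × 0.507^2 × 0.493^1 = 0.380175
P(M+4) = 3 × 0.507^1 × 0.493^2 = 0.369678
P(M+6) = 0.493^3 = 0.119823
The M+2 peak is largest (0.380175); scaling to 100 gives 34.28 : 100.00 : 97.24 : 31.52.

34.28 : 100.00 : 97.24 : 31.52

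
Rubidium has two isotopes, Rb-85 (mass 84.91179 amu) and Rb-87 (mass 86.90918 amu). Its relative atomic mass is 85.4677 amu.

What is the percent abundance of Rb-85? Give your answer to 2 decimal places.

Let x be the fractional abundance of Rb-85; then Rb-87 has abundance 1 − x.
84.91179·x + 86.90918·(1 − x) = 85.4677
(84.91179 − 86.90918)·x = 85.4677 − 86.90918
x = -1.44148 / -1.99739 = 0.72168 → 72.17% Rb-85, 27.83% Rb-87.

72.17%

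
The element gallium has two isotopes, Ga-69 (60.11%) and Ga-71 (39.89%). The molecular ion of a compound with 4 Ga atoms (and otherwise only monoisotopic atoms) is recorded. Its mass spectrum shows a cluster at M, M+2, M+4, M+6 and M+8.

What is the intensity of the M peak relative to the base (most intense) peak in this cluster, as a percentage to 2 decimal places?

(0.6011 + 0.3989)^4 gives M 0.1306, M+2 0.3465, M+4 0.3450, M+6 0.1526, M+8 0.0253; the largest is M+2.
P(M+2) = C(4,1) × 0.6011^3 × 0.3989^1 = 4 × 0.21719018 × 0.3989 = 0.346549 (base)
P(M) = C(4,0) × 0.6011^4 × 0.3989^0 = 1 × 0.13055302 × 1.0000 = 0.130553
Relative intensity = 0.130553 / 0.346549 × 100 = 37.67

37.67%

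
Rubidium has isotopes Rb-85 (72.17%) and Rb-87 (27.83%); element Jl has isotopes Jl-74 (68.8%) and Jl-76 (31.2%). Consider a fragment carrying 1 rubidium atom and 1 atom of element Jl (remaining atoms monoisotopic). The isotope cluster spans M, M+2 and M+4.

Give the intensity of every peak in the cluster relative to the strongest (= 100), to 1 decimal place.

Rubidium pattern (n=1): 0.7217 : 0.2783
Element Jl pattern (n=1): 0.6880 : 0.3120
Convolve the two distributions (both contribute in 2-u steps):
  M: 0.7217×0.6880 = 0.496530
  M+2: 0.7217×0.3120 + 0.2783×0.6880 = 0.416641
  M+4: 0.2783×0.3120 = 0.086830
Scale to base peak (0.496530) = 100: 100.0 : 83.9 : 17.5

100.0 : 83.9 : 17.5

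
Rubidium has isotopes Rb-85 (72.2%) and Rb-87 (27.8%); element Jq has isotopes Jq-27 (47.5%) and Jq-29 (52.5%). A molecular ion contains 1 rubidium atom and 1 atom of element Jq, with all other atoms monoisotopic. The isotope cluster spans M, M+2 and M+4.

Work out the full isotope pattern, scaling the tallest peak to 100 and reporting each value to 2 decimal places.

Rubidium pattern (n=1): 0.7220 : 0.2780
Element Jq pattern (n=1): 0.4750 : 0.5250
Convolve the two distributions (both contribute in 2-u steps):
  M: 0.7220×0.4750 = 0.342950
  M+2: 0.7220×0.5250 + 0.2780×0.4750 = 0.511100
  M+4: 0.2780×0.5250 = 0.145950
Scale to base peak (0.511100) = 100: 67.10 : 100.00 : 28.56

67.10 : 100.00 : 28.56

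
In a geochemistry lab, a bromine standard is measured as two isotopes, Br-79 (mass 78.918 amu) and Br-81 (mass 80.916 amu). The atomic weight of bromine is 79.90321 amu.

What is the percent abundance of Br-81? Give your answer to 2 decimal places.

49.31%

Let x be the fractional abundance of Br-79; then Br-81 has abundance 1 − x.
78.918·x + 80.916·(1 − x) = 79.90321
(78.918 − 80.916)·x = 79.90321 − 80.916
x = -1.01279 / -1.998 = 0.50690 → 50.69% Br-79, 49.31% Br-81.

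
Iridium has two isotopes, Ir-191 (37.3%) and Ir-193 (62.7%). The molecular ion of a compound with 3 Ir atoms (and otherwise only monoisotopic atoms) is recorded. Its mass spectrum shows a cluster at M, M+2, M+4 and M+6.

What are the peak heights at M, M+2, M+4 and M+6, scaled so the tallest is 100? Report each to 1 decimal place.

Each Ir atom is independently Ir-191 (p = 0.373) or Ir-193 (q = 0.627); the cluster is the binomial expansion (p + q)^3.
P(M) = 0.373^3 = 0.051895
P(M+2) = 3 × 0.373^2 × 0.627^1 = 0.261702
P(M+4) = 3 × 0.373^1 × 0.627^2 = 0.439911
P(M+6) = 0.627^3 = 0.246492
The M+4 peak is largest (0.439911); scaling to 100 gives 11.8 : 59.5 : 100.0 : 56.0.

11.8 : 59.5 : 100.0 : 56.0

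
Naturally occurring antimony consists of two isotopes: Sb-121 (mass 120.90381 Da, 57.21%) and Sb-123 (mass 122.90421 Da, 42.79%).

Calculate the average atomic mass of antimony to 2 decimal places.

121.76 Da

The abundance-weighted mean is 0.5721 × 120.90381 + 0.4279 × 122.90421
= 69.169070 + 52.590711 = 121.759781 Da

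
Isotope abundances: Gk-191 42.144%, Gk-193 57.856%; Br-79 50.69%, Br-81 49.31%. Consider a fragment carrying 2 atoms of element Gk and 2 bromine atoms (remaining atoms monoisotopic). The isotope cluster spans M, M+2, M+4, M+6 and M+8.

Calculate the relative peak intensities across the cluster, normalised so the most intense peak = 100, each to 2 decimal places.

Element Gk pattern (n=2): 0.17761167 : 0.48765665 : 0.33473167
Bromine pattern (n=2): 0.25694761 : 0.49990478 : 0.24314761
Convolve the two distributions (both contribute in 2-u steps):
  M: 0.17761167×0.25694761 = 0.045637
  M+2: 0.17761167×0.49990478 + 0.48765665×0.25694761 = 0.214091
  M+4: 0.17761167×0.24314761 + 0.48765665×0.49990478 + 0.33473167×0.25694761 = 0.372976
  M+6: 0.48765665×0.24314761 + 0.33473167×0.49990478 = 0.285907
  M+8: 0.33473167×0.24314761 = 0.081389
Scale to base peak (0.372976) = 100: 12.24 : 57.40 : 100.00 : 76.66 : 21.82

12.24 : 57.40 : 100.00 : 76.66 : 21.82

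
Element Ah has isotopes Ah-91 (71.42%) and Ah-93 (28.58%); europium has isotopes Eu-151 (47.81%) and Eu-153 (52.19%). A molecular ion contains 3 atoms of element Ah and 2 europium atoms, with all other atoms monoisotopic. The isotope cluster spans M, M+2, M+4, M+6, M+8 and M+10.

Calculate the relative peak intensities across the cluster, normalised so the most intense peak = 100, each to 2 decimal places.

23.29 : 78.82 : 100.00 : 59.25 : 16.59 : 1.78

Element Ah pattern (n=3): 0.36430031 : 0.437344 : 0.17501108 : 0.02334461
Europium pattern (n=2): 0.22857961 : 0.49904078 : 0.27237961
Convolve the two distributions (both contribute in 2-u steps):
  M: 0.36430031×0.22857961 = 0.083272
  M+2: 0.36430031×0.49904078 + 0.437344×0.22857961 = 0.281769
  M+4: 0.36430031×0.27237961 + 0.437344×0.49904078 + 0.17501108×0.22857961 = 0.357484
  M+6: 0.437344×0.27237961 + 0.17501108×0.49904078 + 0.02334461×0.22857961 = 0.211797
  M+8: 0.17501108×0.27237961 + 0.02334461×0.49904078 = 0.059319
  M+10: 0.02334461×0.27237961 = 0.006359
Scale to base peak (0.357484) = 100: 23.29 : 78.82 : 100.00 : 59.25 : 16.59 : 1.78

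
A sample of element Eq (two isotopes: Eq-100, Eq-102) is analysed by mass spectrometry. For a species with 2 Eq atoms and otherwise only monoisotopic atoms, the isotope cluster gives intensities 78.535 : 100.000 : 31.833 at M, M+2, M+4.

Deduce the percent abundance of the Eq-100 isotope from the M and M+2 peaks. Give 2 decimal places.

Let p = fractional abundance of Eq-100. I(M+2)/I(M) = [C(2,1)·p^1·(1−p)] / p^2 = 2·(1−p)/p = 100.000/78.535 = 1.2733
(1−p)/p = 1.2733/2 = 0.6367  ⇒  p = 1/(1 + 0.6367) = 0.6110
Eq-100: 61.10%, Eq-102: 38.90%.

61.10%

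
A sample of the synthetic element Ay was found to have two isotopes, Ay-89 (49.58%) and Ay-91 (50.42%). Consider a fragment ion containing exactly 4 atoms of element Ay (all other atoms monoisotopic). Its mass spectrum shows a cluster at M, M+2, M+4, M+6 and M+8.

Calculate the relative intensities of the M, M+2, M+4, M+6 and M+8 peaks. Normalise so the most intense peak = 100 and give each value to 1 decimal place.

Expanding (0.4958 + 0.5042)^4:
P(M) = 0.4958^4 = 0.060426
P(M+2) = 4 × 0.4958^3 × 0.5042^1 = 0.245800
P(M+4) = 6 × 0.4958^2 × 0.5042^2 = 0.374947
P(M+6) = 4 × 0.4958^1 × 0.5042^3 = 0.254200
P(M+8) = 0.5042^4 = 0.064627
The M+4 peak is largest (0.374947); scaling to 100 gives 16.1 : 65.6 : 100.0 : 67.8 : 17.2.

16.1 : 65.6 : 100.0 : 67.8 : 17.2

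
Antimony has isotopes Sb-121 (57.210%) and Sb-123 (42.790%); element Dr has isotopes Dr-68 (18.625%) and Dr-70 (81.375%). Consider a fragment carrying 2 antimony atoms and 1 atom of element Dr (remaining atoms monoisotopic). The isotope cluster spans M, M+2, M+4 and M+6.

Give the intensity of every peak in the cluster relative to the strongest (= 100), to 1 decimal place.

14.1 : 82.7 : 100.0 : 34.4

Antimony pattern (n=2): 0.32729841 : 0.48960318 : 0.18309841
Element Dr pattern (n=1): 0.18625 : 0.81375
Convolve the two distributions (both contribute in 2-u steps):
  M: 0.32729841×0.18625 = 0.060959
  M+2: 0.32729841×0.81375 + 0.48960318×0.18625 = 0.357528
  M+4: 0.48960318×0.81375 + 0.18309841×0.18625 = 0.432517
  M+6: 0.18309841×0.81375 = 0.148996
Scale to base peak (0.432517) = 100: 14.1 : 82.7 : 100.0 : 34.4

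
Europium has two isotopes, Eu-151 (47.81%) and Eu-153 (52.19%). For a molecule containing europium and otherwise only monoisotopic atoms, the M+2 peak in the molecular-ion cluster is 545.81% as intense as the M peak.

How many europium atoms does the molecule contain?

5

The M+2/M ratio from n Eu atoms is n · q/p = n · 0.5219/0.4781.
n = 5.4581 × 0.4781/0.5219 = 5.00 ≈ 5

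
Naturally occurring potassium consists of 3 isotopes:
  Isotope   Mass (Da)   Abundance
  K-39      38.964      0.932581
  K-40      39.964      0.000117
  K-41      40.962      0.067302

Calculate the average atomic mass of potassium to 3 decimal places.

39.099 Da

Weight each isotope mass by its fractional abundance: 0.932581 × 38.964 + 0.000117 × 39.964 + 0.067302 × 40.962
= 36.3371 + 0.0047 + 2.7568 = 39.0986 Da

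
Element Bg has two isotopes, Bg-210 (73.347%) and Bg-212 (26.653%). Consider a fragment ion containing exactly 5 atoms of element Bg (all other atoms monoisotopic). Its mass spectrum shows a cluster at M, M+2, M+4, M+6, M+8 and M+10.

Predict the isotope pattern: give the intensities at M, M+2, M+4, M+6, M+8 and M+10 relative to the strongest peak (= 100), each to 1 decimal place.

55.0 : 100.0 : 72.7 : 26.4 : 4.8 : 0.3

Each Bg atom is independently Bg-210 (p = 0.73347) or Bg-212 (q = 0.26653); the cluster is the binomial expansion (p + q)^5.
P(M) = 0.73347^5 = 0.212281
P(M+2) = 5 × 0.73347^4 × 0.26653^1 = 0.385696
P(M+4) = 10 × 0.73347^3 × 0.26653^2 = 0.280310
P(M+6) = 10 × 0.73347^2 × 0.26653^3 = 0.101860
P(M+8) = 5 × 0.73347^1 × 0.26653^4 = 0.018507
P(M+10) = 0.26653^5 = 0.001345
The M+2 peak is largest (0.385696); scaling to 100 gives 55.0 : 100.0 : 72.7 : 26.4 : 4.8 : 0.3.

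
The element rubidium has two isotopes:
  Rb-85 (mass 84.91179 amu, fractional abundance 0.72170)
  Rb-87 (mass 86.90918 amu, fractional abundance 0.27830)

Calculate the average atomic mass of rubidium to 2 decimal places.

85.47 amu

Ar = Σ fᵢ·mᵢ = 0.72170 × 84.91179 + 0.27830 × 86.90918
= 61.280839 + 24.186825 = 85.467664 amu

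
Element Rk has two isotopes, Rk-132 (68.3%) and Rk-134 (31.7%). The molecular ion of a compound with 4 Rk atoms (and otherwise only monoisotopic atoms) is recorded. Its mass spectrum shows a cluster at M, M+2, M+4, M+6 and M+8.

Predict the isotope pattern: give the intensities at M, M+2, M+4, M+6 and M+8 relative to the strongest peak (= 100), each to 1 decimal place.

Each Rk atom is independently Rk-132 (p = 0.683) or Rk-134 (q = 0.317); the cluster is the binomial expansion (p + q)^4.
P(M) = 0.683^4 = 0.217612
P(M+2) = 4 × 0.683^3 × 0.317^1 = 0.404000
P(M+4) = 6 × 0.683^2 × 0.317^2 = 0.281262
P(M+6) = 4 × 0.683^1 × 0.317^3 = 0.087028
P(M+8) = 0.317^4 = 0.010098
The M+2 peak is largest (0.404000); scaling to 100 gives 53.9 : 100.0 : 69.6 : 21.5 : 2.5.

53.9 : 100.0 : 69.6 : 21.5 : 2.5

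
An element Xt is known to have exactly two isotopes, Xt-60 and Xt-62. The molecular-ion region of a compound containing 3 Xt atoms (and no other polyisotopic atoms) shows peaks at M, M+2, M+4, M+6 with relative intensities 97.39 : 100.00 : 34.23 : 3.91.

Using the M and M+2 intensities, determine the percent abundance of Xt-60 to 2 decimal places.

Write p for the Xt-60 fraction. I(M+2)/I(M) = [C(3,1)·p^2·(1−p)] / p^3 = 3·(1−p)/p = 100.00/97.39 = 1.0268
(1−p)/p = 1.0268/3 = 0.3423  ⇒  p = 1/(1 + 0.3423) = 0.7450
Xt-60: 74.50%, Xt-62: 25.50%.

74.50%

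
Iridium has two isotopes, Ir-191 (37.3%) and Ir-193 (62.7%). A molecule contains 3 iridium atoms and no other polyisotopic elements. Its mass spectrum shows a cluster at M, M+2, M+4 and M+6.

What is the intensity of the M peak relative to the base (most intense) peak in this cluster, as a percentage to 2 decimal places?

Binomial terms of (0.373 + 0.627)^3: M 0.0519, M+2 0.2617, M+4 0.4399, M+6 0.2465 → M+4 is the base peak.
P(M+4) = C(3,2) × 0.373^1 × 0.627^2 = 3 × 0.3730 × 0.393129 = 0.439911 (base)
P(M) = C(3,0) × 0.373^3 × 0.627^0 = 1 × 0.05189512 × 1.0000 = 0.051895
Relative intensity = 0.051895 / 0.439911 × 100 = 11.80

11.80%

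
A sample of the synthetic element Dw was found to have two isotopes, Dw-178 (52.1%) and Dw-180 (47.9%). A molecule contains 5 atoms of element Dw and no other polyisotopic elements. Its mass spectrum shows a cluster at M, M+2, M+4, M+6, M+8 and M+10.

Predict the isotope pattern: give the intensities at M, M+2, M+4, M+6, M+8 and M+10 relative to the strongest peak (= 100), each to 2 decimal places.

Expanding (0.521 + 0.479)^5:
P(M) = 0.521^5 = 0.038387
P(M+2) = 5 × 0.521^4 × 0.479^1 = 0.176464
P(M+4) = 10 × 0.521^3 × 0.479^2 = 0.324477
P(M+6) = 10 × 0.521^2 × 0.479^3 = 0.298320
P(M+8) = 5 × 0.521^1 × 0.479^4 = 0.137135
P(M+10) = 0.479^5 = 0.025216
The M+4 peak is largest (0.324477); scaling to 100 gives 11.83 : 54.38 : 100.00 : 91.94 : 42.26 : 7.77.

11.83 : 54.38 : 100.00 : 91.94 : 42.26 : 7.77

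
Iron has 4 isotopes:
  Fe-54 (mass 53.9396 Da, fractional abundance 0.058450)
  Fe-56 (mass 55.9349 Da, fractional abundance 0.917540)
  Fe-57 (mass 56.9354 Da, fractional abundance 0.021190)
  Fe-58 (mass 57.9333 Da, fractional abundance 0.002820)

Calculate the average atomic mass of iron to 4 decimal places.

The abundance-weighted mean is 0.058450 × 53.9396 + 0.917540 × 55.9349 + 0.021190 × 56.9354 + 0.002820 × 57.9333
= 3.15277 + 51.32251 + 1.20646 + 0.16337 = 55.84511 Da

55.8451 Da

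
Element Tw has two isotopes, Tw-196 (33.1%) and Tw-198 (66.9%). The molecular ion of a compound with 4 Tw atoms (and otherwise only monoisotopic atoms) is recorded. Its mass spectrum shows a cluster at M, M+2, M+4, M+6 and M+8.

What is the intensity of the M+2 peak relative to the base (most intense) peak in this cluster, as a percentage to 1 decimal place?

(0.331 + 0.669)^4 gives M 0.0120, M+2 0.0970, M+4 0.2942, M+6 0.3964, M+8 0.2003; the largest is M+6.
P(M+6) = C(4,3) × 0.331^1 × 0.669^3 = 4 × 0.3310 × 0.29941831 = 0.396430 (base)
P(M+2) = C(4,1) × 0.331^3 × 0.669^1 = 4 × 0.03626469 × 0.6690 = 0.097044
Relative intensity = 0.097044 / 0.396430 × 100 = 24.5

24.5%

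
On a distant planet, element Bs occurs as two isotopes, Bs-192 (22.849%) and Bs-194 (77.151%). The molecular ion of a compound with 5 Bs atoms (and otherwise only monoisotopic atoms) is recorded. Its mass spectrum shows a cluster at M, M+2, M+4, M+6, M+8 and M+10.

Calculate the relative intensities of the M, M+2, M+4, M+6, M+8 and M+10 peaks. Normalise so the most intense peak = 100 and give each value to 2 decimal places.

0.15 : 2.60 : 17.54 : 59.23 : 100.00 : 67.53

Each Bs atom is independently Bs-192 (p = 0.22849) or Bs-194 (q = 0.77151); the cluster is the binomial expansion (p + q)^5.
P(M) = 0.22849^5 = 0.000623
P(M+2) = 5 × 0.22849^4 × 0.77151^1 = 0.010514
P(M+4) = 10 × 0.22849^3 × 0.77151^2 = 0.071004
P(M+6) = 10 × 0.22849^2 × 0.77151^3 = 0.239750
P(M+8) = 5 × 0.22849^1 × 0.77151^4 = 0.404765
P(M+10) = 0.77151^5 = 0.273343
The M+8 peak is largest (0.404765); scaling to 100 gives 0.15 : 2.60 : 17.54 : 59.23 : 100.00 : 67.53.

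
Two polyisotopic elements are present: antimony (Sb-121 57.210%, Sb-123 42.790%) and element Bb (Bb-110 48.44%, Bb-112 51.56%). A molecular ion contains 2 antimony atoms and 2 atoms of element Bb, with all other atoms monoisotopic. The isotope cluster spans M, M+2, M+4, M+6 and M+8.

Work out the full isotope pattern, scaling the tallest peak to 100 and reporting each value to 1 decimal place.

Antimony pattern (n=2): 0.32729841 : 0.48960318 : 0.18309841
Element Bb pattern (n=2): 0.23464336 : 0.49951328 : 0.26584336
Convolve the two distributions (both contribute in 2-u steps):
  M: 0.32729841×0.23464336 = 0.076798
  M+2: 0.32729841×0.49951328 + 0.48960318×0.23464336 = 0.278372
  M+4: 0.32729841×0.26584336 + 0.48960318×0.49951328 + 0.18309841×0.23464336 = 0.374536
  M+6: 0.48960318×0.26584336 + 0.18309841×0.49951328 = 0.221618
  M+8: 0.18309841×0.26584336 = 0.048675
Scale to base peak (0.374536) = 100: 20.5 : 74.3 : 100.0 : 59.2 : 13.0

20.5 : 74.3 : 100.0 : 59.2 : 13.0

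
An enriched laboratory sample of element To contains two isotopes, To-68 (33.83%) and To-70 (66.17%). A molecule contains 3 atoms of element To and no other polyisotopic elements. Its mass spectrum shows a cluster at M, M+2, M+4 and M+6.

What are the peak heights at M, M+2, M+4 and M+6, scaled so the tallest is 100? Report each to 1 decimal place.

Each To atom is independently To-68 (p = 0.3383) or To-70 (q = 0.6617); the cluster is the binomial expansion (p + q)^3.
P(M) = 0.3383^3 = 0.038717
P(M+2) = 3 × 0.3383^2 × 0.6617^1 = 0.227189
P(M+4) = 3 × 0.3383^1 × 0.6617^2 = 0.444371
P(M+6) = 0.6617^3 = 0.289723
The M+4 peak is largest (0.444371); scaling to 100 gives 8.7 : 51.1 : 100.0 : 65.2.

8.7 : 51.1 : 100.0 : 65.2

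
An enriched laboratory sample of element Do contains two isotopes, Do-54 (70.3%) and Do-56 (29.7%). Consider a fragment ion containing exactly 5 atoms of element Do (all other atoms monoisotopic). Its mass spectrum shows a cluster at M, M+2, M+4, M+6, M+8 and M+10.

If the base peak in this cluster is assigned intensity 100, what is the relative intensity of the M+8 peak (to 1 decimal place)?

Term probabilities: M 0.1717, M+2 0.3627, M+4 0.3065, M+6 0.1295, M+8 0.0273, M+10 0.0023. Base peak = M+2.
P(M+2) = C(5,1) × 0.703^4 × 0.297^1 = 5 × 0.24424254 × 0.2970 = 0.362700 (base)
P(M+8) = C(5,4) × 0.703^1 × 0.297^4 = 5 × 0.7030 × 0.00778083 = 0.027350
Relative intensity = 0.027350 / 0.362700 × 100 = 7.5

7.5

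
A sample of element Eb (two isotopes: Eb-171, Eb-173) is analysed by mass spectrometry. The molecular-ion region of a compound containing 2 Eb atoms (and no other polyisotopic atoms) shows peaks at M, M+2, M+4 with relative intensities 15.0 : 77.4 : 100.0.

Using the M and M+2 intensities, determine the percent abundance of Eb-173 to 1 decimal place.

Let p = fractional abundance of Eb-171. I(M+2)/I(M) = [C(2,1)·p^1·(1−p)] / p^2 = 2·(1−p)/p = 77.4/15.0 = 5.1600
(1−p)/p = 5.1600/2 = 2.5800  ⇒  p = 1/(1 + 2.5800) = 0.2793
Eb-171: 27.9%, Eb-173: 72.1%.

72.1%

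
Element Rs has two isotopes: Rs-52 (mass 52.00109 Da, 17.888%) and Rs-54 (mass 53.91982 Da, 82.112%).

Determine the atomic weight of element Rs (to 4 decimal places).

53.5766 Da

Weight each isotope mass by its fractional abundance: 0.17888 × 52.00109 + 0.82112 × 53.91982
= 9.301955 + 44.274643 = 53.576598 Da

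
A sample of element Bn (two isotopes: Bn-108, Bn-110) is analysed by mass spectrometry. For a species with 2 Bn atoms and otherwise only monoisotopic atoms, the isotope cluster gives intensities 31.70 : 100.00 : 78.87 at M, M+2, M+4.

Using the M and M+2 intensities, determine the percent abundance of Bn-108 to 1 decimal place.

38.8%

Write p for the Bn-108 fraction. I(M+2)/I(M) = [C(2,1)·p^1·(1−p)] / p^2 = 2·(1−p)/p = 100.00/31.70 = 3.1546
(1−p)/p = 3.1546/2 = 1.5773  ⇒  p = 1/(1 + 1.5773) = 0.3880
Bn-108: 38.8%, Bn-110: 61.2%.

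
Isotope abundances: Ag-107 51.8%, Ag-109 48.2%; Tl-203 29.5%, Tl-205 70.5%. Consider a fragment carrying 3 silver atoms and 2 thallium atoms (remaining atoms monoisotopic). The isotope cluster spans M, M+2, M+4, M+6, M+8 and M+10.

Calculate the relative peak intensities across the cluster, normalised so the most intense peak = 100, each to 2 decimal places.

3.43 : 25.96 : 74.24 : 100.00 : 64.07 : 15.78

Silver pattern (n=3): 0.13899183 : 0.3879965 : 0.3610315 : 0.11198017
Thallium pattern (n=2): 0.087025 : 0.41595 : 0.497025
Convolve the two distributions (both contribute in 2-u steps):
  M: 0.13899183×0.087025 = 0.012096
  M+2: 0.13899183×0.41595 + 0.3879965×0.087025 = 0.091579
  M+4: 0.13899183×0.497025 + 0.3879965×0.41595 + 0.3610315×0.087025 = 0.261888
  M+6: 0.3879965×0.497025 + 0.3610315×0.41595 + 0.11198017×0.087025 = 0.352760
  M+8: 0.3610315×0.497025 + 0.11198017×0.41595 = 0.226020
  M+10: 0.11198017×0.497025 = 0.055657
Scale to base peak (0.352760) = 100: 3.43 : 25.96 : 74.24 : 100.00 : 64.07 : 15.78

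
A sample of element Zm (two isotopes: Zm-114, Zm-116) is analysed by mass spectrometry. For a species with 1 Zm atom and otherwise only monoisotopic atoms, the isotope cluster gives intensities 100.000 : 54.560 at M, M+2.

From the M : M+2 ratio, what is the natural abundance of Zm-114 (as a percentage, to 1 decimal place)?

Write p for the Zm-114 fraction. I(M+2)/I(M) = [C(1,1)·p^0·(1−p)] / p^1 = 1·(1−p)/p = 54.560/100.000 = 0.5456
(1−p)/p = 0.5456/1 = 0.5456  ⇒  p = 1/(1 + 0.5456) = 0.6470
Zm-114: 64.7%, Zm-116: 35.3%.

64.7%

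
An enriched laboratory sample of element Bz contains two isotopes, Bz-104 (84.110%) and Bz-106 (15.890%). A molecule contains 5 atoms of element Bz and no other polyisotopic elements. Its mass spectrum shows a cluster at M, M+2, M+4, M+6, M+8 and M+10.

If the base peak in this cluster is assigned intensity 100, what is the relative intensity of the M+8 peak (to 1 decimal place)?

0.6

Term probabilities: M 0.4210, M+2 0.3976, M+4 0.1502, M+6 0.0284, M+8 0.0027, M+10 0.0001. Base peak = M.
P(M) = C(5,0) × 0.84110^5 × 0.15890^0 = 1 × 0.42095742 × 1.0000 = 0.420957 (base)
P(M+8) = C(5,4) × 0.84110^1 × 0.15890^4 = 5 × 0.8411 × 0.00063752 = 0.002681
Relative intensity = 0.002681 / 0.420957 × 100 = 0.6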